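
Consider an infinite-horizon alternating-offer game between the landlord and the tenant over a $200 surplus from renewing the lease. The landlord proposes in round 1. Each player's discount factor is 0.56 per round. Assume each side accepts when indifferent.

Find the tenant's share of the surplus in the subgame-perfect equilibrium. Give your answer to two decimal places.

71.79

In a stationary SPE each proposer offers the other exactly their discounted continuation value.
If the landlord keeps x when proposing and the tenant keeps y when proposing, then x = 200 − 0.56y and y = 200 − 0.56x.
Solving: x = 200(1 − 0.56) / (1 − 0.56·0.56) = 88 / 0.6864 ≈ 128.2051.
The tenant gets 200 − 128.2051 ≈ 71.7949.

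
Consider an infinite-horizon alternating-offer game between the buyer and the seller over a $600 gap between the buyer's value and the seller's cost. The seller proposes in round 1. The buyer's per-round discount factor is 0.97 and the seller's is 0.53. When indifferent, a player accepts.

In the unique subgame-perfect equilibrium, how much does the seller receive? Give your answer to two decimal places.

37.04

When the seller proposes, the buyer accepts any offer worth at least 0.97 times what the buyer would get by proposing next round; and vice versa.
This gives x = 600 − 0.97y and y = 600 − 0.53x, where x and y are each side's share when it proposes.
Hence (1 − 0.97·0.53)x = 600(1 − 0.97), i.e. 0.4859·x = 18.
x ≈ 37.0447; the buyer's share is 600 − x ≈ 562.9553.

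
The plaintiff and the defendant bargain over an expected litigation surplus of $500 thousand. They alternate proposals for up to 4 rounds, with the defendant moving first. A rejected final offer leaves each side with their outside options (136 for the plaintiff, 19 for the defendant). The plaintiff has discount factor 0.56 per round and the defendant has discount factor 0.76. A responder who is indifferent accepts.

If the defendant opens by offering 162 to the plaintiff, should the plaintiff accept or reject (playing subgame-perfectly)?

Reject

Round 4 (the plaintiff proposes): the defendant gets 19 if talks fail, so the plaintiff offers 19 and keeps 481.
Round 3 (the defendant proposes): the plaintiff can get 481 next round, worth 0.56 × 481 = 269.36 now. The defendant offers 269.36 and keeps 500 − 269.36 = 230.64.
Round 2 (the plaintiff proposes): the defendant can get 230.64 next round, worth 0.76 × 230.64 = 175.2864 now; the plaintiff offers that and keeps 324.7136.
So by rejecting in round 1, the plaintiff gets 324.7136 next round, worth 0.56 × 324.7136 = 181.839616 now.
Offer 162 < 181.839616, so the plaintiff rejects.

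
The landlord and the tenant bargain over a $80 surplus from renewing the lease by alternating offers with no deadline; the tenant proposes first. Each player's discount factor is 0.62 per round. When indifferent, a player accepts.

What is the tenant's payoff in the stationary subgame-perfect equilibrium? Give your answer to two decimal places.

Let x be the tenant's share when the tenant proposes and y be the landlord's share when the landlord proposes.
The landlord accepts iff offered ≥ 0.62·y, so x = 80 − 0.62y. Symmetrically y = 80 − 0.62x.
Substituting: x = 80 − 0.62(80 − 0.62x), giving x(1 − 0.62·0.62) = 80(1 − 0.62).
So x = 80 × 0.38 / 0.6156 ≈ 49.3827, and the landlord receives 80 − x ≈ 30.6173.

49.38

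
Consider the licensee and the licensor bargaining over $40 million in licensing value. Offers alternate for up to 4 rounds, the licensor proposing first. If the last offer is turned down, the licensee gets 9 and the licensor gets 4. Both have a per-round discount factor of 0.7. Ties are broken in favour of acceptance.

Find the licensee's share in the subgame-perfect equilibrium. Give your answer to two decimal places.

Work backward from the last round.
Round 4 (the licensee proposes): the licensor gets 4 if talks fail, so the licensee offers 4 and keeps 36.
Round 3 (the licensor proposes): the licensee can get 36 next round, worth 0.7 × 36 = 25.2 now, so the licensor offers 25.2, keeping 14.8.
Round 2 (the licensee proposes): the licensor can get 14.8 next round, worth 0.7 × 14.8 = 10.36 now. The licensee offers 10.36 and keeps 40 − 10.36 = 29.64.
Round 1 (the licensor proposes): the licensee can get 29.64 next round, worth 0.7 × 29.64 = 20.748 now; the licensor offers that and keeps 19.252.

20.75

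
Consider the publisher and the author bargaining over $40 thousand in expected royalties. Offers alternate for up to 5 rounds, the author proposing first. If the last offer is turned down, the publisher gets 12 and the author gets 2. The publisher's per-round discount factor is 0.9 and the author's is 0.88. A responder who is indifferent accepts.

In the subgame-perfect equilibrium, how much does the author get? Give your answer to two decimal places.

24.73

Round 5 (the author proposes): the publisher gets 12 if talks fail, so the author offers 12 and keeps 28.
Round 4 (the publisher proposes): the author can get 28 next round, worth 0.88 × 28 = 24.64 now. The publisher offers 24.64 and keeps 40 − 24.64 = 15.36.
Round 3 (the author proposes): the publisher can get 15.36 next round, worth 0.9 × 15.36 = 13.824 now, so the author offers 13.824, keeping 26.176.
Round 2 (the publisher proposes): the author can get 26.176 next round, worth 0.88 × 26.176 = 23.03488 now; the publisher offers that and keeps 16.96512.
Round 1 (the author proposes): the publisher can get 16.96512 next round, worth 0.9 × 16.96512 = 15.268608 now, so the author offers 15.268608, keeping 24.731392.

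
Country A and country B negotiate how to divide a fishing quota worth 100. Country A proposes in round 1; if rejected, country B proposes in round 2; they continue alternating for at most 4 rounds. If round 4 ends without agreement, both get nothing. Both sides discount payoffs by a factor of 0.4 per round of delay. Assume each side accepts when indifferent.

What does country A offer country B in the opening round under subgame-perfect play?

Round 4 (country B proposes): country A will accept anything ≥ 0, so country B offers 0 and keeps 100.
Round 3 (country A proposes): country B can get 100 next round, worth 0.4 × 100 = 40 now. Country A offers 40 and keeps 100 − 40 = 60.
Round 2 (country B proposes): country A can get 60 next round, worth 0.4 × 60 = 24 now. Country B offers 24 and keeps 100 − 24 = 76.
Round 1 (country A proposes): country B can get 76 next round, worth 0.4 × 76 = 30.4 now; country A offers that and keeps 69.6.

30.4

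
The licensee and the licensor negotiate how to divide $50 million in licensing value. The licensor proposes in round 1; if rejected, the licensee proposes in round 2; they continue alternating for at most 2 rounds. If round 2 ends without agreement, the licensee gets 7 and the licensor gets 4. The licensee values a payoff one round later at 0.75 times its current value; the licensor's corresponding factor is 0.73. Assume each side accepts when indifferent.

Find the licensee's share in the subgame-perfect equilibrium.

34.5

Round 2 (the licensee proposes): the licensor gets 4 if talks fail, so the licensee offers 4 and keeps 46.
Round 1 (the licensor proposes): the licensee can get 46 next round, worth 0.75 × 46 = 34.5 now, so the licensor offers 34.5, keeping 15.5.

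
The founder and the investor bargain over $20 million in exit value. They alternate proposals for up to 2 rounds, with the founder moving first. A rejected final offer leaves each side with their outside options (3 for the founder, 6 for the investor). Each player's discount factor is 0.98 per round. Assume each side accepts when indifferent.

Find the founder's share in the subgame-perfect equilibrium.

3.34

Round 2 (the investor proposes): the founder gets 3 if talks fail, so the investor offers 3 and keeps 17.
Round 1 (the founder proposes): the investor can get 17 next round, worth 0.98 × 17 = 16.66 now; the founder offers that and keeps 3.34.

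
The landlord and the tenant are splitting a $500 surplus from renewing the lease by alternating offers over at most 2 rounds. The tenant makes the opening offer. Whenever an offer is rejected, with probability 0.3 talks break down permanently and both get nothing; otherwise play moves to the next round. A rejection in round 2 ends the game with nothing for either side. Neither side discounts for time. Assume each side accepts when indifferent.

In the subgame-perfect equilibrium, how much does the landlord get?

350

Round 2 (the landlord proposes): the tenant will accept anything ≥ 0, so the landlord offers 0 and keeps 500.
Round 1 (the tenant proposes): rejecting gives the landlord an expected 0.7 × 500 = 350. The tenant offers 350 and keeps 500 − 350 = 150.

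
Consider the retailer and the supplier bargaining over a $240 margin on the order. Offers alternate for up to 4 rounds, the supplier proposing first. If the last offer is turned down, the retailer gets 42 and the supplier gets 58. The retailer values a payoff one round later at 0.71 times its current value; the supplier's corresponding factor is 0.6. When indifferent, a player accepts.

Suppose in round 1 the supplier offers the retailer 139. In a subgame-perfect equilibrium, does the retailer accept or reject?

Round 4 (the retailer proposes): the supplier gets 58 if talks fail, so the retailer offers 58 and keeps 182.
Round 3 (the supplier proposes): the retailer can get 182 next round, worth 0.71 × 182 = 129.22 now. The supplier offers 129.22 and keeps 240 − 129.22 = 110.78.
Round 2 (the retailer proposes): the supplier can get 110.78 next round, worth 0.6 × 110.78 = 66.468 now, so the retailer offers 66.468, keeping 173.532.
So by rejecting in round 1, the retailer gets 173.532 next round, worth 0.71 × 173.532 = 123.20772 now.
Offer 139 ≥ 123.20772, so the retailer accepts.

Accept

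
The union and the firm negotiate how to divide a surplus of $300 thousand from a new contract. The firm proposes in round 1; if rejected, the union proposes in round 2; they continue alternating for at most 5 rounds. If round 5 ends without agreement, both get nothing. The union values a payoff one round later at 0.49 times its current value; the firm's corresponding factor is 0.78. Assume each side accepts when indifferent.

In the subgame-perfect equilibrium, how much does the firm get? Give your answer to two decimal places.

Round 5 (the firm proposes): the union will accept anything ≥ 0, so the firm offers 0 and keeps 300.
Round 4 (the union proposes): the firm can get 300 next round, worth 0.78 × 300 = 234 now, so the union offers 234, keeping 66.
Round 3 (the firm proposes): the union can get 66 next round, worth 0.49 × 66 = 32.34 now; the firm offers that and keeps 267.66.
Round 2 (the union proposes): the firm can get 267.66 next round, worth 0.78 × 267.66 = 208.7748 now. The union offers 208.7748 and keeps 300 − 208.7748 = 91.2252.
Round 1 (the firm proposes): the union can get 91.2252 next round, worth 0.49 × 91.2252 = 44.700348 now, so the firm offers 44.700348, keeping 255.299652.

255.30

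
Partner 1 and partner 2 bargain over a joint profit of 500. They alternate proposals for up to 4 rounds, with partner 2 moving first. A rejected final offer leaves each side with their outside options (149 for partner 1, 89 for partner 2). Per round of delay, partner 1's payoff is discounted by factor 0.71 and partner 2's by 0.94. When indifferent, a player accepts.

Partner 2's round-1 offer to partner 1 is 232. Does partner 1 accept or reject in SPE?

Round 4 (partner 1 proposes): partner 2 gets 89 if talks fail, so partner 1 offers 89 and keeps 411.
Round 3 (partner 2 proposes): partner 1 can get 411 next round, worth 0.71 × 411 = 291.81 now. Partner 2 offers 291.81 and keeps 500 − 291.81 = 208.19.
Round 2 (partner 1 proposes): partner 2 can get 208.19 next round, worth 0.94 × 208.19 = 195.6986 now, so partner 1 offers 195.6986, keeping 304.3014.
So by rejecting in round 1, partner 1 gets 304.3014 next round, worth 0.71 × 304.3014 = 216.053994 now.
Offer 232 ≥ 216.053994, so partner 1 accepts.

Accept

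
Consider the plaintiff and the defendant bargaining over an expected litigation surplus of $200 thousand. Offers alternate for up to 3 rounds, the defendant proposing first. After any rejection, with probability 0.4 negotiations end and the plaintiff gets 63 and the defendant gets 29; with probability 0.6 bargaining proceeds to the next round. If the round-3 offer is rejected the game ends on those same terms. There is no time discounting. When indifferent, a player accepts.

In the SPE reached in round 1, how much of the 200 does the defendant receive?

Round 3 (the defendant proposes): the plaintiff gets 63 if talks fail, so the defendant offers 63 and keeps 137.
Round 2 (the plaintiff proposes): rejecting gives the defendant an expected 0.6 × 137 + 0.4 × 29 = 93.8. The plaintiff offers 93.8 and keeps 200 − 93.8 = 106.2.
Round 1 (the defendant proposes): rejecting gives the plaintiff an expected 0.6 × 106.2 + 0.4 × 63 = 88.92; the defendant offers that and keeps 111.08.

111.08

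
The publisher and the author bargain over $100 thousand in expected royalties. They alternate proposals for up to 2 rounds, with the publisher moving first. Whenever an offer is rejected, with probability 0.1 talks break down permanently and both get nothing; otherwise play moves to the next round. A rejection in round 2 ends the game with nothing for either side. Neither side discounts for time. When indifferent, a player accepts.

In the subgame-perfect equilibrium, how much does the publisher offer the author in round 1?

Round 2 (the author proposes): the publisher will accept anything ≥ 0, so the author offers 0 and keeps 100.
Round 1 (the publisher proposes): rejecting gives the author an expected 0.9 × 100 = 90; the publisher offers that and keeps 10.

90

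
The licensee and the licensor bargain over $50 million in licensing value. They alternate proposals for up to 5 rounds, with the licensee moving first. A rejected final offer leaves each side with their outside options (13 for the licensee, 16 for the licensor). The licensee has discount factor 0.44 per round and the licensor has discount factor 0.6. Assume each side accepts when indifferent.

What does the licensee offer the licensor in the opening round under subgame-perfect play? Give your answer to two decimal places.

Round 5 (the licensee proposes): the licensor gets 16 if talks fail, so the licensee offers 16 and keeps 34.
Round 4 (the licensor proposes): the licensee can get 34 next round, worth 0.44 × 34 = 14.96 now; the licensor offers that and keeps 35.04.
Round 3 (the licensee proposes): the licensor can get 35.04 next round, worth 0.6 × 35.04 = 21.024 now; the licensee offers that and keeps 28.976.
Round 2 (the licensor proposes): the licensee can get 28.976 next round, worth 0.44 × 28.976 = 12.74944 now; the licensor offers that and keeps 37.25056.
Round 1 (the licensee proposes): the licensor can get 37.25056 next round, worth 0.6 × 37.25056 = 22.350336 now; the licensee offers that and keeps 27.649664.

22.35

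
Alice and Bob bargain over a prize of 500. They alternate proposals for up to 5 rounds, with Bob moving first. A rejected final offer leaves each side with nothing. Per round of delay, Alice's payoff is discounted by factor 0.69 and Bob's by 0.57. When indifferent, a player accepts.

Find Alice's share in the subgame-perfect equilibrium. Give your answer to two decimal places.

206.70

Round 5 (Bob proposes): rejection yields 0 for Alice; Bob offers 0 and keeps 500.
Round 4 (Alice proposes): Bob can get 500 next round, worth 0.57 × 500 = 285 now; Alice offers that and keeps 215.
Round 3 (Bob proposes): Alice can get 215 next round, worth 0.69 × 215 = 148.35 now; Bob offers that and keeps 351.65.
Round 2 (Alice proposes): Bob can get 351.65 next round, worth 0.57 × 351.65 = 200.4405 now, so Alice offers 200.4405, keeping 299.5595.
Round 1 (Bob proposes): Alice can get 299.5595 next round, worth 0.69 × 299.5595 = 206.696055 now, so Bob offers 206.696055, keeping 293.303945.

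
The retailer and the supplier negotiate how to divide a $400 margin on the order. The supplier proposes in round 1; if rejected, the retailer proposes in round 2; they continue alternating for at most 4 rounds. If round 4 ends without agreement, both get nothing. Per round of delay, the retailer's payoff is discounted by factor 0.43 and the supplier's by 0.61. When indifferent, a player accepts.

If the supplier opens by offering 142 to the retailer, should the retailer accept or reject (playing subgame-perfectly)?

Accept

Round 4 (the retailer proposes): the supplier will accept anything ≥ 0, so the retailer offers 0 and keeps 400.
Round 3 (the supplier proposes): the retailer can get 400 next round, worth 0.43 × 400 = 172 now; the supplier offers that and keeps 228.
Round 2 (the retailer proposes): the supplier can get 228 next round, worth 0.61 × 228 = 139.08 now, so the retailer offers 139.08, keeping 260.92.
So by rejecting in round 1, the retailer gets 260.92 next round, worth 0.43 × 260.92 = 112.1956 now.
Offer 142 ≥ 112.1956, so the retailer accepts.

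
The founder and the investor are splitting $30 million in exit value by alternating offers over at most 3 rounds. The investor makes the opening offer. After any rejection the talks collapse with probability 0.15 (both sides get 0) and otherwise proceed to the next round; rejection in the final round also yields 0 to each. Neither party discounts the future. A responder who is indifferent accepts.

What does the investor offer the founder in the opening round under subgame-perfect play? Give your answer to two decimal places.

By backward induction:
Round 3 (the investor proposes): the founder will accept anything ≥ 0, so the investor offers 0 and keeps 30.
Round 2 (the founder proposes): rejecting gives the investor an expected 0.85 × 30 = 25.5, so the founder offers 25.5, keeping 4.5.
Round 1 (the investor proposes): rejecting gives the founder an expected 0.85 × 4.5 = 3.825; the investor offers that and keeps 26.175.

3.83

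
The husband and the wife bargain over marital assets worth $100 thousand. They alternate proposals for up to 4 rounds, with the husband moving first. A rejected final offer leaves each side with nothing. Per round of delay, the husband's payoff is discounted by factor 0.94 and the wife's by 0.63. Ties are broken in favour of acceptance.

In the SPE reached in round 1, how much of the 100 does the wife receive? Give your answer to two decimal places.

41.09

Round 4 (the wife proposes): the husband will accept anything ≥ 0, so the wife offers 0 and keeps 100.
Round 3 (the husband proposes): the wife can get 100 next round, worth 0.63 × 100 = 63 now; the husband offers that and keeps 37.
Round 2 (the wife proposes): the husband can get 37 next round, worth 0.94 × 37 = 34.78 now; the wife offers that and keeps 65.22.
Round 1 (the husband proposes): the wife can get 65.22 next round, worth 0.63 × 65.22 = 41.0886 now, so the husband offers 41.0886, keeping 58.9114.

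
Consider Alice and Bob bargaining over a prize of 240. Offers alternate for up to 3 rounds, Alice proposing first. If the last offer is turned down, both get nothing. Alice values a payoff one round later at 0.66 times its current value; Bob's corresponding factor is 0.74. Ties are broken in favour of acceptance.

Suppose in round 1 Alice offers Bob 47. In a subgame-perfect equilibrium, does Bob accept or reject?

Round 3 (Alice proposes): Bob will accept anything ≥ 0, so Alice offers 0 and keeps 240.
Round 2 (Bob proposes): Alice can get 240 next round, worth 0.66 × 240 = 158.4 now, so Bob offers 158.4, keeping 81.6.
So by rejecting in round 1, Bob gets 81.6 next round, worth 0.74 × 81.6 = 60.384 now.
Offer 47 < 60.384, so Bob rejects.

Reject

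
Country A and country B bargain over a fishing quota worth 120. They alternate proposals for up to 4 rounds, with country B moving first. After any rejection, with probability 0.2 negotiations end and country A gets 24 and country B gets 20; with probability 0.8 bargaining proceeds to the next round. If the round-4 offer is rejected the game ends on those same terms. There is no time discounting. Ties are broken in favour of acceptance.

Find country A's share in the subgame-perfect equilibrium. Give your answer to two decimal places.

75.07

Round 4 (country A proposes): country B gets 20 if talks fail, so country A offers 20 and keeps 100.
Round 3 (country B proposes): rejecting gives country A an expected 0.8 × 100 + 0.2 × 24 = 84.8; country B offers that and keeps 35.2.
Round 2 (country A proposes): rejecting gives country B an expected 0.8 × 35.2 + 0.2 × 20 = 32.16; country A offers that and keeps 87.84.
Round 1 (country B proposes): rejecting gives country A an expected 0.8 × 87.84 + 0.2 × 24 = 75.072. Country B offers 75.072 and keeps 120 − 75.072 = 44.928.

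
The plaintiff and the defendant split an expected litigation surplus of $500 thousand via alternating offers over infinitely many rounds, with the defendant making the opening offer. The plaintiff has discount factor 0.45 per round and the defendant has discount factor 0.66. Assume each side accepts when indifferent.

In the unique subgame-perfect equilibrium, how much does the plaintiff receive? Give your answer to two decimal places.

108.82

In a stationary SPE each proposer offers the other exactly their discounted continuation value.
If the defendant keeps x when proposing and the plaintiff keeps y when proposing, then x = 500 − 0.45y and y = 500 − 0.66x.
Solving: x = 500(1 − 0.45) / (1 − 0.66·0.45) = 275 / 0.703 ≈ 391.1807.
The plaintiff gets 500 − 391.1807 ≈ 108.8193.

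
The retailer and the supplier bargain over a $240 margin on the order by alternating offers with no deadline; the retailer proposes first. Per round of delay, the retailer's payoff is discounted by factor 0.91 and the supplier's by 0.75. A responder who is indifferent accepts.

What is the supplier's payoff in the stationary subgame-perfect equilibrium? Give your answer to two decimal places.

When the retailer proposes, the supplier accepts any offer worth at least 0.75 times what the supplier would get by proposing next round; and vice versa.
This gives x = 240 − 0.75y and y = 240 − 0.91x, where x and y are each side's share when it proposes.
Hence (1 − 0.75·0.91)x = 240(1 − 0.75), i.e. 0.3175·x = 60.
x ≈ 188.9764; the supplier's share is 240 − x ≈ 51.0236.

51.02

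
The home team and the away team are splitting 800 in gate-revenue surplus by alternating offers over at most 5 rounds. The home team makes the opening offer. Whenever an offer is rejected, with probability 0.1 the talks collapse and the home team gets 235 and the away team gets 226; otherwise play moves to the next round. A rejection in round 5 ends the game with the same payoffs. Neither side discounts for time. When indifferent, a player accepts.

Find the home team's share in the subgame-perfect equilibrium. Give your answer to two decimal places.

Round 5 (the home team proposes): the away team gets 226 if talks fail, so the home team offers 226 and keeps 574.
Round 4 (the away team proposes): rejecting gives the home team an expected 0.9 × 574 + 0.1 × 235 = 540.1, so the away team offers 540.1, keeping 259.9.
Round 3 (the home team proposes): rejecting gives the away team an expected 0.9 × 259.9 + 0.1 × 226 = 256.51. The home team offers 256.51 and keeps 800 − 256.51 = 543.49.
Round 2 (the away team proposes): rejecting gives the home team an expected 0.9 × 543.49 + 0.1 × 235 = 512.641; the away team offers that and keeps 287.359.
Round 1 (the home team proposes): rejecting gives the away team an expected 0.9 × 287.359 + 0.1 × 226 = 281.2231, so the home team offers 281.2231, keeping 518.7769.

518.78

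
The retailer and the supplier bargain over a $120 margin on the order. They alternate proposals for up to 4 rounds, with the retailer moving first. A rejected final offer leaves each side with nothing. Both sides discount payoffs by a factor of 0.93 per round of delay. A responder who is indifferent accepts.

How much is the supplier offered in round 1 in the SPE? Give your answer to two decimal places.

104.33

Round 4 (the supplier proposes): rejection yields 0 for the retailer; the supplier offers 0 and keeps 120.
Round 3 (the retailer proposes): the supplier can get 120 next round, worth 0.93 × 120 = 111.6 now. The retailer offers 111.6 and keeps 120 − 111.6 = 8.4.
Round 2 (the supplier proposes): the retailer can get 8.4 next round, worth 0.93 × 8.4 = 7.812 now; the supplier offers that and keeps 112.188.
Round 1 (the retailer proposes): the supplier can get 112.188 next round, worth 0.93 × 112.188 = 104.33484 now. The retailer offers 104.33484 and keeps 120 − 104.33484 = 15.66516.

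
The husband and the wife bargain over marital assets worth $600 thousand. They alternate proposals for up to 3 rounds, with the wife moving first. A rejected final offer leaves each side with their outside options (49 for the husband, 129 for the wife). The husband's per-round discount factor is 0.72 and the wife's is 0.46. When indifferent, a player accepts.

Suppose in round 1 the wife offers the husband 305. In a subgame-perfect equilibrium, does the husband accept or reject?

Work out the husband's continuation value if the offer is rejected.
Round 3 (the wife proposes): the husband gets 49 if talks fail, so the wife offers 49 and keeps 551.
Round 2 (the husband proposes): the wife can get 551 next round, worth 0.46 × 551 = 253.46 now. The husband offers 253.46 and keeps 600 − 253.46 = 346.54.
So by rejecting in round 1, the husband gets 346.54 next round, worth 0.72 × 346.54 = 249.5088 now.
Offer 305 ≥ 249.5088, so the husband accepts.

Accept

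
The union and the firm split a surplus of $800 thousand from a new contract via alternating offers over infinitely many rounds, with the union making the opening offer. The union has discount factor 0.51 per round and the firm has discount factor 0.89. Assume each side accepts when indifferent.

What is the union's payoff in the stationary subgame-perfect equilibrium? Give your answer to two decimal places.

161.14

In a stationary SPE each proposer offers the other exactly their discounted continuation value.
If the union keeps x when proposing and the firm keeps y when proposing, then x = 800 − 0.89y and y = 800 − 0.51x.
Solving: x = 800(1 − 0.89) / (1 − 0.51·0.89) = 88 / 0.5461 ≈ 161.1426.
The firm gets 800 − 161.1426 ≈ 638.8574.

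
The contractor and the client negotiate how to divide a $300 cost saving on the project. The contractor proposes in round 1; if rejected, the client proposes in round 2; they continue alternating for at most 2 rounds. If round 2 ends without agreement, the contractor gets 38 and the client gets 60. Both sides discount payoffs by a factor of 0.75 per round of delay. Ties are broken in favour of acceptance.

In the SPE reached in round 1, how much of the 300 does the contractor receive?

103.5

Round 2 (the client proposes): the contractor gets 38 if talks fail, so the client offers 38 and keeps 262.
Round 1 (the contractor proposes): the client can get 262 next round, worth 0.75 × 262 = 196.5 now; the contractor offers that and keeps 103.5.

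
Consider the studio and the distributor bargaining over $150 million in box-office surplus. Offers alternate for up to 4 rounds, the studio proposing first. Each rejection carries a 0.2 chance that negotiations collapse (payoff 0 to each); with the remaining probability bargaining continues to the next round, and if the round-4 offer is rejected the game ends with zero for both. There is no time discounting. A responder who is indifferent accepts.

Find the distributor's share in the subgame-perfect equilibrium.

100.8

By backward induction:
Round 4 (the distributor proposes): the studio will accept anything ≥ 0, so the distributor offers 0 and keeps 150.
Round 3 (the studio proposes): rejecting gives the distributor an expected 0.8 × 150 = 120; the studio offers that and keeps 30.
Round 2 (the distributor proposes): rejecting gives the studio an expected 0.8 × 30 = 24; the distributor offers that and keeps 126.
Round 1 (the studio proposes): rejecting gives the distributor an expected 0.8 × 126 = 100.8, so the studio offers 100.8, keeping 49.2.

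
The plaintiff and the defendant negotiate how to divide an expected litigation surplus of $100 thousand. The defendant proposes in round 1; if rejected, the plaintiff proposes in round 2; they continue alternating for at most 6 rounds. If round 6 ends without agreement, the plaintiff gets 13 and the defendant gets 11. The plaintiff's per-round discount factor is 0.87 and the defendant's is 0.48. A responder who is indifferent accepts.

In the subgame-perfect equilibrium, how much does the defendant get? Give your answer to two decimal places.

Round 6 (the plaintiff proposes): the defendant gets 11 if talks fail, so the plaintiff offers 11 and keeps 89.
Round 5 (the defendant proposes): the plaintiff can get 89 next round, worth 0.87 × 89 = 77.43 now; the defendant offers that and keeps 22.57.
Round 4 (the plaintiff proposes): the defendant can get 22.57 next round, worth 0.48 × 22.57 = 10.8336 now, so the plaintiff offers 10.8336, keeping 89.1664.
Round 3 (the defendant proposes): the plaintiff can get 89.1664 next round, worth 0.87 × 89.1664 = 77.574768 now, so the defendant offers 77.574768, keeping 22.425232.
Round 2 (the plaintiff proposes): the defendant can get 22.425232 next round, worth 0.48 × 22.425232 = 10.76411136 now. The plaintiff offers 10.76411136 and keeps 100 − 10.76411136 = 89.23588864.
Round 1 (the defendant proposes): the plaintiff can get 89.23588864 next round, worth 0.87 × 89.23588864 = 77.6352231168 now. The defendant offers 77.6352231168 and keeps 100 − 77.6352231168 = 22.3647768832.

22.36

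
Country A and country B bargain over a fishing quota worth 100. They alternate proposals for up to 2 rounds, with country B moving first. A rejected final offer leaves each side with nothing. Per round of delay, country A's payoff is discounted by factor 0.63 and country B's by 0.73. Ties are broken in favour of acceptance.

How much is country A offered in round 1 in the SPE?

Work backward from the last round.
Round 2 (country A proposes): rejection yields 0 for country B; country A offers 0 and keeps 100.
Round 1 (country B proposes): country A can get 100 next round, worth 0.63 × 100 = 63 now, so country B offers 63, keeping 37.

63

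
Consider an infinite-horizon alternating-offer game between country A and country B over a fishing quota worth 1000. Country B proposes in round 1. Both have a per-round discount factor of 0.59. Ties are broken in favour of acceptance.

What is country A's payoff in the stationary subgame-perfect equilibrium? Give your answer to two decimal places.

In a stationary SPE each proposer offers the other exactly their discounted continuation value.
If country B keeps x when proposing and country A keeps y when proposing, then x = 1000 − 0.59y and y = 1000 − 0.59x.
Solving: x = 1000(1 − 0.59) / (1 − 0.59·0.59) = 410 / 0.6519 ≈ 628.9308.
Country A gets 1000 − 628.9308 ≈ 371.0692.

371.07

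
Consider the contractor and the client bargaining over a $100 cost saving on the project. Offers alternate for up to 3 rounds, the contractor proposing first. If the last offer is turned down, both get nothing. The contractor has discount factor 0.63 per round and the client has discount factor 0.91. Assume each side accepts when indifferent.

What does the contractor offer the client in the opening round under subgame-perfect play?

By backward induction:
Round 3 (the contractor proposes): the client will accept anything ≥ 0, so the contractor offers 0 and keeps 100.
Round 2 (the client proposes): the contractor can get 100 next round, worth 0.63 × 100 = 63 now, so the client offers 63, keeping 37.
Round 1 (the contractor proposes): the client can get 37 next round, worth 0.91 × 37 = 33.67 now. The contractor offers 33.67 and keeps 100 − 33.67 = 66.33.

33.67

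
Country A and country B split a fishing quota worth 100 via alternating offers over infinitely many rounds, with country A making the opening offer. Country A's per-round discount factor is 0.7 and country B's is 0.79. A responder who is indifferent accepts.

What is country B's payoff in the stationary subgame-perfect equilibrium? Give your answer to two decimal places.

53.02

In a stationary SPE each proposer offers the other exactly their discounted continuation value.
If country A keeps x when proposing and country B keeps y when proposing, then x = 100 − 0.79y and y = 100 − 0.7x.
Solving: x = 100(1 − 0.79) / (1 − 0.7·0.79) = 21 / 0.447 ≈ 46.9799.
Country B gets 100 − 46.9799 ≈ 53.0201.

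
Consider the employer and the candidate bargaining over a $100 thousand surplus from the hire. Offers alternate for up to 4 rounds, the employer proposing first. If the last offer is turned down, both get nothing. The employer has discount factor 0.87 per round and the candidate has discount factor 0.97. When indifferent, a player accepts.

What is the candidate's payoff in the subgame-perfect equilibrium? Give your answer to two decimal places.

By backward induction:
Round 4 (the candidate proposes): the employer will accept anything ≥ 0, so the candidate offers 0 and keeps 100.
Round 3 (the employer proposes): the candidate can get 100 next round, worth 0.97 × 100 = 97 now; the employer offers that and keeps 3.
Round 2 (the candidate proposes): the employer can get 3 next round, worth 0.87 × 3 = 2.61 now, so the candidate offers 2.61, keeping 97.39.
Round 1 (the employer proposes): the candidate can get 97.39 next round, worth 0.97 × 97.39 = 94.4683 now; the employer offers that and keeps 5.5317.

94.47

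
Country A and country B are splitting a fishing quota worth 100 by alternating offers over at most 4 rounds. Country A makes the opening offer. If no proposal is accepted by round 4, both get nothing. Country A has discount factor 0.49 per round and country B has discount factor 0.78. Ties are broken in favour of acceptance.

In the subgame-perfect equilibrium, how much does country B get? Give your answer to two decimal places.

Round 4 (country B proposes): rejection yields 0 for country A; country B offers 0 and keeps 100.
Round 3 (country A proposes): country B can get 100 next round, worth 0.78 × 100 = 78 now, so country A offers 78, keeping 22.
Round 2 (country B proposes): country A can get 22 next round, worth 0.49 × 22 = 10.78 now; country B offers that and keeps 89.22.
Round 1 (country A proposes): country B can get 89.22 next round, worth 0.78 × 89.22 = 69.5916 now, so country A offers 69.5916, keeping 30.4084.

69.59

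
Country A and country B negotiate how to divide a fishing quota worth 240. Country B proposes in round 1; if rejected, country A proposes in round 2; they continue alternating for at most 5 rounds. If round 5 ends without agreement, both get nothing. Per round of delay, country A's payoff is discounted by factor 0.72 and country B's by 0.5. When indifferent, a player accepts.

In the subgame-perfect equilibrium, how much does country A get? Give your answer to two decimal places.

117.50

Work backward from the last round.
Round 5 (country B proposes): country A will accept anything ≥ 0, so country B offers 0 and keeps 240.
Round 4 (country A proposes): country B can get 240 next round, worth 0.5 × 240 = 120 now. Country A offers 120 and keeps 240 − 120 = 120.
Round 3 (country B proposes): country A can get 120 next round, worth 0.72 × 120 = 86.4 now; country B offers that and keeps 153.6.
Round 2 (country A proposes): country B can get 153.6 next round, worth 0.5 × 153.6 = 76.8 now. Country A offers 76.8 and keeps 240 − 76.8 = 163.2.
Round 1 (country B proposes): country A can get 163.2 next round, worth 0.72 × 163.2 = 117.504 now, so country B offers 117.504, keeping 122.496.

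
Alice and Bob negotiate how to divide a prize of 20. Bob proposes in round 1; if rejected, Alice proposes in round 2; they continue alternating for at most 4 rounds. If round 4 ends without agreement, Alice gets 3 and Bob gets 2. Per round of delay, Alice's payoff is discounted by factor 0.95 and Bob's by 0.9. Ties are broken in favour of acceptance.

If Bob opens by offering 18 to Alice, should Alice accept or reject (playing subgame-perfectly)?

Accept

Round 4 (Alice proposes): Bob gets 2 if talks fail, so Alice offers 2 and keeps 18.
Round 3 (Bob proposes): Alice can get 18 next round, worth 0.95 × 18 = 17.1 now, so Bob offers 17.1, keeping 2.9.
Round 2 (Alice proposes): Bob can get 2.9 next round, worth 0.9 × 2.9 = 2.61 now. Alice offers 2.61 and keeps 20 − 2.61 = 17.39.
So by rejecting in round 1, Alice gets 17.39 next round, worth 0.95 × 17.39 = 16.5205 now.
Offer 18 ≥ 16.5205, so Alice accepts.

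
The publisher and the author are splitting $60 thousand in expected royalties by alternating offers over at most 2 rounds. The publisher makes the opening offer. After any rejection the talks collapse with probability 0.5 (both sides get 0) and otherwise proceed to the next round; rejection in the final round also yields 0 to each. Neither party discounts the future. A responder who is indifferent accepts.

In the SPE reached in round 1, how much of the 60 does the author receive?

30

Round 2 (the author proposes): rejection yields 0 for the publisher; the author offers 0 and keeps 60.
Round 1 (the publisher proposes): rejecting gives the author an expected 0.5 × 60 = 30, so the publisher offers 30, keeping 30.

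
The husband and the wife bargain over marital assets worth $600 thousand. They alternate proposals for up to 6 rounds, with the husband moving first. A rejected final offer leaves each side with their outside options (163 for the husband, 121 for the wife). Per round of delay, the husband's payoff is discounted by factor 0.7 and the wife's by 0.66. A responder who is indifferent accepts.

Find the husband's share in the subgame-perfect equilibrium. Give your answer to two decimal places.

364.75

By backward induction:
Round 6 (the wife proposes): the husband gets 163 if talks fail, so the wife offers 163 and keeps 437.
Round 5 (the husband proposes): the wife can get 437 next round, worth 0.66 × 437 = 288.42 now; the husband offers that and keeps 311.58.
Round 4 (the wife proposes): the husband can get 311.58 next round, worth 0.7 × 311.58 = 218.106 now, so the wife offers 218.106, keeping 381.894.
Round 3 (the husband proposes): the wife can get 381.894 next round, worth 0.66 × 381.894 = 252.05004 now. The husband offers 252.05004 and keeps 600 − 252.05004 = 347.94996.
Round 2 (the wife proposes): the husband can get 347.94996 next round, worth 0.7 × 347.94996 = 243.564972 now. The wife offers 243.564972 and keeps 600 − 243.564972 = 356.435028.
Round 1 (the husband proposes): the wife can get 356.435028 next round, worth 0.66 × 356.435028 = 235.24711848 now; the husband offers that and keeps 364.75288152.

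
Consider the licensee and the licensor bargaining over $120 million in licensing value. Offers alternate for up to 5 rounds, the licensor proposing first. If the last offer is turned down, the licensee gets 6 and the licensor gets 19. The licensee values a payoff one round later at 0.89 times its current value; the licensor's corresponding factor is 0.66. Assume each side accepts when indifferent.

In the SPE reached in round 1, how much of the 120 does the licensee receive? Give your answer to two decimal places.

Round 5 (the licensor proposes): the licensee gets 6 if talks fail, so the licensor offers 6 and keeps 114.
Round 4 (the licensee proposes): the licensor can get 114 next round, worth 0.66 × 114 = 75.24 now, so the licensee offers 75.24, keeping 44.76.
Round 3 (the licensor proposes): the licensee can get 44.76 next round, worth 0.89 × 44.76 = 39.8364 now, so the licensor offers 39.8364, keeping 80.1636.
Round 2 (the licensee proposes): the licensor can get 80.1636 next round, worth 0.66 × 80.1636 = 52.907976 now. The licensee offers 52.907976 and keeps 120 − 52.907976 = 67.092024.
Round 1 (the licensor proposes): the licensee can get 67.092024 next round, worth 0.89 × 67.092024 = 59.71190136 now; the licensor offers that and keeps 60.28809864.

59.71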